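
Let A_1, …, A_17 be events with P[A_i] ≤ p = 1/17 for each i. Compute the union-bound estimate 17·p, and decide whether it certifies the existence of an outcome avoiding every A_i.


Union bound: P[∪_{i=1}^{17} A_i] ≤ Σ_i P[A_i] ≤ 17·p = 17·(1/17) = 1.
Numerically: 1 ≈ 1.000.
Is 1 < 1? NO.
Since the bound 1 is ≥ 1, the union bound is uninformative here; it does NOT by itself certify existence.

17·p = 1 ≈ 1.000; existence NOT certified by the union bound.


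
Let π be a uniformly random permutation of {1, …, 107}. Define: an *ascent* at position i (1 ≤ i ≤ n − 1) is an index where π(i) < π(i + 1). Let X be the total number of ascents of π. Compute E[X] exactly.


Write X = Σ X_I over i = 1, …, 106, with X_I the indicator of one ascent.
There are 106 indicators.
For each fixed i, the pair (π(i), π(i+1)) is a uniformly random ordered pair of distinct values from {1, …, 107}; by symmetry P[π(i) < π(i+1)] = 1/2.
By linearity: E[X] = 106 · (1/2) = (107 − 1) · (1/2) = 53 ≈ 53.00000.

E[X] = 53 = 53.00000.


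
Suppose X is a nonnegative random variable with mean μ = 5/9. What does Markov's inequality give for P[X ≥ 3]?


μ = E[X] = 5/9, a = 3.
Markov: P[X ≥ 3] ≤ μ/a = (5/9)/3 = 5/27.
Numerically: ≈ 0.185.
(Since a = 3 > μ = 0.556, the bound 5/27 is < 1 and informative.)

P[X ≥ 3] ≤ 5/27 ≈ 0.185.


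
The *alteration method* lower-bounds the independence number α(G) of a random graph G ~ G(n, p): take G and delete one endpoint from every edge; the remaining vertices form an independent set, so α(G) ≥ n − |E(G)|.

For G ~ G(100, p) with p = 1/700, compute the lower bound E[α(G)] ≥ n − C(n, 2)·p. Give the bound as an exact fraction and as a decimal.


E[|E(G)|] = C(100, 2)·p = 4950 · (1/700) = 99/14.
E[α(G)] ≥ n − E[|E(G)|] = 100 − 99/14 = 1301/14.
Numerically: ≈ 92.928571.
(This is only a lower bound; the true E[α(G)] may be larger.)

E[α(G)] ≥ 1301/14 ≈ 92.928571.


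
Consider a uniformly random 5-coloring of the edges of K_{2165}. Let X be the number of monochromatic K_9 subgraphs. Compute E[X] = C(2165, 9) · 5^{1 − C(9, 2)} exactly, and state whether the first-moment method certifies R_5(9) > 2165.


E[X] = C(2165, 9) · 5^{1 − 36} = 2832220612024886803272630 · 5^{−35} = 2832220612024886803272630/2910383045673370361328125.
As a reduced fraction: E[X] = 566444122404977360654526/582076609134674072265625 ≈ 0.97314.
Is E[X] < 1? YES.
Since E[X] < 1, there exists a 5-coloring of K_{2165} with no monochromatic K_9; hence R_5(9) > 2165.

E[X] = 566444122404977360654526/582076609134674072265625 ≈ 0.97314; E[X] < 1, so R_5(9) > 2165.


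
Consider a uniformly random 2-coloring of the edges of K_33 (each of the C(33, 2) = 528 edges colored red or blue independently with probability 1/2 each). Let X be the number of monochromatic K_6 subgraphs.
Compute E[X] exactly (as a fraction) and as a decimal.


Let X = Σ_S X_S over the C(33, 6) = 1107568 subsets S of size 6, where X_S = 1 if the K_6 on S is monochromatic.
For a fixed S, the K_6 on S has C(6, 2) = 15 edges. P[all 15 edges red] = (1/2)^15, and likewise for blue, so P[monochromatic] = 2·(1/2)^15 = 2^{1 − 15} = 1/16384.
By linearity: E[X] = C(33, 6) · 2^{1 − 15} = 1107568 · 1/16384 = 69223/1024.
Numerically: E[X] ≈ 67.6006.

E[X] = C(33,6)·2^(1−C(6,2)) = 69223/1024 ≈ 67.6006.


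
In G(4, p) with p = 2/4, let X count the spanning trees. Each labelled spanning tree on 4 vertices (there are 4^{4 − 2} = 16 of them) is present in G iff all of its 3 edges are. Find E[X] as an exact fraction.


K_4 has 4^{4 − 2} = 16 labelled spanning trees.
For each such spanning tree H, let X_H = 1 if all 3 edges of H are present in G. Then P[X_H = 1] = p^{3} = (1/2)^{3} = 1/8.
By linearity of expectation: E[X] = Σ_H E[X_H] = 16 · p^{3} = 16 · 1/8 = 2.
Numerically: E[X] ≈ 2.

E[X] = 16 · (1/2)^{3} = 2 ≈ 2.


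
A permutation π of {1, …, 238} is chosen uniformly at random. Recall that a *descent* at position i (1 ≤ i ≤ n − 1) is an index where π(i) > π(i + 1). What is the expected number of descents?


Write X = Σ X_I over i = 1, …, 237, with X_I the indicator of one descent.
There are 237 indicators.
For each fixed i, the pair (π(i), π(i+1)) is a uniformly random ordered pair of distinct values from {1, …, 238}; by symmetry P[π(i) > π(i+1)] = 1/2.
By linearity: E[X] = 237 · (1/2) = (238 − 1) · (1/2) = 237/2 ≈ 118.500.

E[X] = 237/2 = 118.500.


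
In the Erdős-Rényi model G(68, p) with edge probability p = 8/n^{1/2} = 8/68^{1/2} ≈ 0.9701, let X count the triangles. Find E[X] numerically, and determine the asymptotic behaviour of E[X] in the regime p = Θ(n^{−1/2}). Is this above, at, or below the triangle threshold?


Number of potential triangles: C(68, 3) = 50116.
Each occurs with probability p³ ≈ (0.9701)³ ≈ 9.130753e-01.
By linearity: E[X] = C(68, 3)·p³ ≈ 50116 · 9.130753e-01 ≈ 45759.6814.
Since α = 1/2 < 1, p = c/n^{1/2} ≫ 1/n is above the triangle threshold p ~ 1/n. Asymptotically E[X] ~ (c³/6)·n^{3(1−α)} = (8³/6)·n^{1.5} → ∞; triangles are abundant w.h.p.

E[X] ≈ 45759.6814; in regime p = Θ(1/n^{1/2}) E[X] diverges (above the triangle threshold p ~ 1/n).


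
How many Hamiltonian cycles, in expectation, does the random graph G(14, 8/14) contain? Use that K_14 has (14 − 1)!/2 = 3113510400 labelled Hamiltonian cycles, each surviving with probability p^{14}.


K_14 has (14 − 1)!/2 = 3113510400 labelled Hamiltonian cycles.
For each such Hamiltonian cycle H, let X_H = 1 if all 14 edges of H are present in G. Then P[X_H = 1] = p^{14} = (4/7)^{14} = 268435456/678223072849.
Summing the indicators: E[X] = Σ_H E[X_H] = 3113510400 · p^{14} = 3113510400 · 268435456/678223072849 = 119396654854963200/96889010407.
Numerically: E[X] ≈ 1.23e+06.

E[X] = 3113510400 · (4/7)^{14} = 119396654854963200/96889010407 ≈ 1.23e+06.


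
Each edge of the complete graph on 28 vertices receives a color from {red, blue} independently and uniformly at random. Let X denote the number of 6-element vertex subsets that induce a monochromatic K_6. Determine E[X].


Let X = Σ_S X_S over the C(28, 6) = 376740 subsets S of size 6, where X_S = 1 if the K_6 on S is monochromatic.
For a fixed S, the K_6 on S has C(6, 2) = 15 edges. P[all 15 edges red] = (1/2)^15, and likewise for blue, so P[monochromatic] = 2·(1/2)^15 = 2^{1 − 15} = 1/16384.
By linearity of expectation: E[X] = C(28, 6) · 2^{1 − 15} = 376740 · 1/16384 = 94185/4096.
Numerically: E[X] ≈ 22.99438.

E[X] = C(28,6)·2^(1−C(6,2)) = 94185/4096 ≈ 22.99438.


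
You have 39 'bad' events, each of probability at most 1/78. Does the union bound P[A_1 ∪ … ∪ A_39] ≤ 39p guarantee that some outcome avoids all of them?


Union bound: P[∪_{i=1}^{39} A_i] ≤ Σ_i P[A_i] ≤ 39·p = 39·(1/78) = 1/2.
Numerically: 1/2 ≈ 0.500000.
Is 1/2 < 1? YES.
Since P[∪ A_i] ≤ 1/2 < 1, the complement has P[∩ A_i^c] ≥ 1 − 1/2 = 1/2 > 0, so some outcome avoids every A_i.

39·p = 1/2 ≈ 0.500000; existence CERTIFIED by the union bound.


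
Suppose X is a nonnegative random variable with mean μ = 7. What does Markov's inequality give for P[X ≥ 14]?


μ = E[X] = 7, a = 14.
Markov: P[X ≥ 14] ≤ μ/a = (7)/14 = 1/2.
Numerically: ≈ 0.500000.
(Since a = 14 > μ = 7.000000, the bound 1/2 is < 1 and informative.)

P[X ≥ 14] ≤ 1/2 ≈ 0.500000.


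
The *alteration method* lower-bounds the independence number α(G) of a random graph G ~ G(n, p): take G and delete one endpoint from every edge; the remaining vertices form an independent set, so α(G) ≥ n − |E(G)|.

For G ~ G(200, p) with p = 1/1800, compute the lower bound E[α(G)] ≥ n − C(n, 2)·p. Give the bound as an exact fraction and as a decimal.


E[|E(G)|] = C(200, 2)·p = 19900 · (1/1800) = 199/18.
E[α(G)] ≥ n − E[|E(G)|] = 200 − 199/18 = 3401/18.
Numerically: ≈ 188.94444.
(This is only a lower bound; the true E[α(G)] may be larger.)

E[α(G)] ≥ 3401/18 ≈ 188.94444.


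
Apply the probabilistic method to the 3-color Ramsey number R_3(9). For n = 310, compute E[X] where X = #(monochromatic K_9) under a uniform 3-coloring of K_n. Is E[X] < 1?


E[X] = C(310, 9) · 3^{1 − 36} = 64802334749614660 · 3^{−35} = 64802334749614660/50031545098999707.
As a reduced fraction: E[X] = 64802334749614660/50031545098999707 ≈ 1.29523.
Is E[X] < 1? NO.
Since E[X] ≥ 1, the first-moment bound is inconclusive at n = 310; it does NOT by itself certify R_3(9) > 310.

E[X] = 64802334749614660/50031545098999707 ≈ 1.29523; E[X] ≥ 1; first-moment method inconclusive here.


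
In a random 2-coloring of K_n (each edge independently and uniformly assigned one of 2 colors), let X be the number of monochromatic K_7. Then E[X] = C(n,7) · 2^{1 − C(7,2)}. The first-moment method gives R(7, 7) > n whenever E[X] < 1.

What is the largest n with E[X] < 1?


We need C(n, 7) · 2^{1 − 21} < 1, i.e. C(n, 7) < 2^{21 − 1} = 1048576.
Check values of n near the boundary:
  n = 22: C(22, 7) = 170544; 170544 < 1048576? YES
  n = 23: C(23, 7) = 245157; 245157 < 1048576? YES
  n = 24: C(24, 7) = 346104; 346104 < 1048576? YES
  n = 25: C(25, 7) = 480700; 480700 < 1048576? YES
  n = 26: C(26, 7) = 657800; 657800 < 1048576? YES
  n = 27: C(27, 7) = 888030; 888030 < 1048576? YES
  n = 28: C(28, 7) = 1184040; 1184040 < 1048576? NO
  n = 29: C(29, 7) = 1560780; 1560780 < 1048576? NO
The largest n with C(n, 7) < 1048576 is n = 27 (where E[X] = 444015/524288 ≈ 0.8469). Hence R(7, 7) > 27, i.e. R(7, 7) ≥ 28.

Largest n = 27; hence R(7, 7) > 27.


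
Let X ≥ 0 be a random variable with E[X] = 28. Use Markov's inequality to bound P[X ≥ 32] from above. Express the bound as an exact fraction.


μ = E[X] = 28, a = 32.
Markov: P[X ≥ 32] ≤ μ/a = (28)/32 = 7/8.
Numerically: ≈ 0.875000.
(Since a = 32 > μ = 28.000000, the bound 7/8 is < 1 and informative.)

P[X ≥ 32] ≤ 7/8 ≈ 0.875000.


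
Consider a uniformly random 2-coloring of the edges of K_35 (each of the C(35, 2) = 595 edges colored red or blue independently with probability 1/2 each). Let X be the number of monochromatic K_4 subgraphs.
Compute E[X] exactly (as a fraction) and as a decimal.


Let X = Σ_S X_S over the C(35, 4) = 52360 subsets S of size 4, where X_S = 1 if the K_4 on S is monochromatic.
For a fixed S, the K_4 on S has C(4, 2) = 6 edges. P[all 6 edges red] = (1/2)^6, and likewise for blue, so P[monochromatic] = 2·(1/2)^6 = 2^{1 − 6} = 1/32.
Summing: E[X] = C(35, 4) · 2^{1 − 6} = 52360 · 1/32 = 6545/4.
Numerically: E[X] ≈ 1636.250.

E[X] = C(35,4)·2^(1−C(4,2)) = 6545/4 ≈ 1636.250.


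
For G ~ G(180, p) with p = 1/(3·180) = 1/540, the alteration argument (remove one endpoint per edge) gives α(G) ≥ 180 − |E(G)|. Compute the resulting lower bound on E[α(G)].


E[|E(G)|] = C(180, 2)·p = 16110 · (1/540) = 179/6.
E[α(G)] ≥ n − E[|E(G)|] = 180 − 179/6 = 901/6.
Numerically: ≈ 150.16667.
(This is only a lower bound; the true E[α(G)] may be larger.)

E[α(G)] ≥ 901/6 ≈ 150.16667.


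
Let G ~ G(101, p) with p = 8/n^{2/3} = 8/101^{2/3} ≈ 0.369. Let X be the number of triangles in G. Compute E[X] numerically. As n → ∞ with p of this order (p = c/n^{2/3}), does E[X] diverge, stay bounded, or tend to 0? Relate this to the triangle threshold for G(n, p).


Number of potential triangles: C(101, 3) = 166650.
Each occurs with probability p³ ≈ (0.369)³ ≈ 5.01912e-02.
By linearity: E[X] = C(101, 3)·p³ ≈ 166650 · 5.01912e-02 ≈ 8364.356.
Since α = 2/3 < 1, p = c/n^{2/3} ≫ 1/n is above the triangle threshold p ~ 1/n. Asymptotically E[X] ~ (c³/6)·n^{3(1−α)} = (8³/6)·n^{1} → ∞; triangles are abundant w.h.p.

E[X] ≈ 8364.356; in regime p = Θ(1/n^{2/3}) E[X] diverges (above the triangle threshold p ~ 1/n).


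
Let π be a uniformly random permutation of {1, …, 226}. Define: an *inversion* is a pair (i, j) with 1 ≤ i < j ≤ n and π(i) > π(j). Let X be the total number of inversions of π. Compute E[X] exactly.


Write X = Σ X_I over the C(226, 2) = 25425 pairs i < j, with X_I the indicator of one inversion.
There are 25425 indicators.
For each fixed pair i < j, the values π(i) and π(j) are two distinct elements of {1, …, 226} in uniformly random order; by symmetry P[π(i) > π(j)] = 1/2.
By linearity: E[X] = 25425 · (1/2) = C(226, 2) · (1/2) = 25425/2 = 25425/2 ≈ 12712.500000.

E[X] = 25425/2 = 12712.500000.


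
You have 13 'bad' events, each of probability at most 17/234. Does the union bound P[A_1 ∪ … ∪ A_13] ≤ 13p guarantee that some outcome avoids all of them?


Union bound: P[∪_{i=1}^{13} A_i] ≤ Σ_i P[A_i] ≤ 13·p = 13·(17/234) = 17/18.
Numerically: 17/18 ≈ 0.944.
Is 17/18 < 1? YES.
Since P[∪ A_i] ≤ 17/18 < 1, the complement has P[∩ A_i^c] ≥ 1 − 17/18 = 1/18 > 0, so some outcome avoids every A_i.

13·p = 17/18 ≈ 0.944; existence CERTIFIED by the union bound.


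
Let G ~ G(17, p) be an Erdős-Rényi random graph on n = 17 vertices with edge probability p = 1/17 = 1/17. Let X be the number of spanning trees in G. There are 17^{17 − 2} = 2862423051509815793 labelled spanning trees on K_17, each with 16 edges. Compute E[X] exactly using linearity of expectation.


K_17 has 17^{17 − 2} = 2862423051509815793 labelled spanning trees.
For each such spanning tree H, let X_H = 1 if all 16 edges of H are present in G. Then P[X_H = 1] = p^{16} = (1/17)^{16} = 1/48661191875666868481.
By linearity of expectation: E[X] = Σ_H E[X_H] = 2862423051509815793 · p^{16} = 2862423051509815793 · 1/48661191875666868481 = 1/17.
Numerically: E[X] ≈ 0.058824.

E[X] = 2862423051509815793 · (1/17)^{16} = 1/17 ≈ 0.058824.


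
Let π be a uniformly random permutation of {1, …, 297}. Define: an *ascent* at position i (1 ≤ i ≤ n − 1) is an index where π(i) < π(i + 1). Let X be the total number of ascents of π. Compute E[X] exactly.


Write X = Σ X_I over i = 1, …, 296, with X_I the indicator of one ascent.
There are 296 indicators.
For each fixed i, the pair (π(i), π(i+1)) is a uniformly random ordered pair of distinct values from {1, …, 297}; by symmetry P[π(i) < π(i+1)] = 1/2.
By linearity: E[X] = 296 · (1/2) = (297 − 1) · (1/2) = 148 ≈ 148.00000.

E[X] = 148 = 148.00000.


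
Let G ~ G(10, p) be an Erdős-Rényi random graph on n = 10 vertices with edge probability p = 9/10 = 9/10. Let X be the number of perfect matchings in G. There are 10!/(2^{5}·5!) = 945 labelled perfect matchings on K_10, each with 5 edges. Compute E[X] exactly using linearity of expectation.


K_10 has 10!/(2^{5}·5!) = 945 labelled perfect matchings.
For each such perfect matching H, let X_H = 1 if all 5 edges of H are present in G. Then P[X_H = 1] = p^{5} = (9/10)^{5} = 59049/100000.
By linearity: E[X] = Σ_H E[X_H] = 945 · p^{5} = 945 · 59049/100000 = 11160261/20000.
Numerically: E[X] ≈ 558.

E[X] = 945 · (9/10)^{5} = 11160261/20000 ≈ 558.


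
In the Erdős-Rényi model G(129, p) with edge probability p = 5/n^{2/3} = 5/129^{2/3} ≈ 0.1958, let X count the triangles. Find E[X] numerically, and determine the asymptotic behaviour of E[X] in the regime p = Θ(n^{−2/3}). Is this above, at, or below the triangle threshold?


Number of potential triangles: C(129, 3) = 349504.
Each occurs with probability p³ ≈ (0.1958)³ ≈ 7.511568e-03.
By linearity: E[X] = C(129, 3)·p³ ≈ 349504 · 7.511568e-03 ≈ 2625.3230.
Since α = 2/3 < 1, p = c/n^{2/3} ≫ 1/n is above the triangle threshold p ~ 1/n. Asymptotically E[X] ~ (c³/6)·n^{3(1−α)} = (5³/6)·n^{1} → ∞; triangles are abundant w.h.p.

E[X] ≈ 2625.3230; in regime p = Θ(1/n^{2/3}) E[X] diverges (above the triangle threshold p ~ 1/n).


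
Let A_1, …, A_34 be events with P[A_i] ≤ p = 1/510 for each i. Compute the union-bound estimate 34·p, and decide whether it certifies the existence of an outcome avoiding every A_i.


Union bound: P[∪_{i=1}^{34} A_i] ≤ Σ_i P[A_i] ≤ 34·p = 34·(1/510) = 1/15.
Numerically: 1/15 ≈ 0.0666667.
Is 1/15 < 1? YES.
Since P[∪ A_i] ≤ 1/15 < 1, the complement has P[∩ A_i^c] ≥ 1 − 1/15 = 14/15 > 0, so some outcome avoids every A_i.

34·p = 1/15 ≈ 0.0666667; existence CERTIFIED by the union bound.


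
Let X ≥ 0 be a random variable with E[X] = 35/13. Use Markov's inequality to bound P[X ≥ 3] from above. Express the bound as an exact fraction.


μ = E[X] = 35/13, a = 3.
Markov: P[X ≥ 3] ≤ μ/a = (35/13)/3 = 35/39.
Numerically: ≈ 0.897.
(Since a = 3 > μ = 2.692, the bound 35/39 is < 1 and informative.)

P[X ≥ 3] ≤ 35/39 ≈ 0.897.


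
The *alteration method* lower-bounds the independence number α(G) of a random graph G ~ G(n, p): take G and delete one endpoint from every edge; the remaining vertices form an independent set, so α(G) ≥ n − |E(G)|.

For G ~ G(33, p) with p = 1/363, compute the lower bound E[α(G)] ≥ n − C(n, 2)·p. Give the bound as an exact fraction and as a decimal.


E[|E(G)|] = C(33, 2)·p = 528 · (1/363) = 16/11.
E[α(G)] ≥ n − E[|E(G)|] = 33 − 16/11 = 347/11.
Numerically: ≈ 31.54545.
(This is only a lower bound; the true E[α(G)] may be larger.)

E[α(G)] ≥ 347/11 ≈ 31.54545.


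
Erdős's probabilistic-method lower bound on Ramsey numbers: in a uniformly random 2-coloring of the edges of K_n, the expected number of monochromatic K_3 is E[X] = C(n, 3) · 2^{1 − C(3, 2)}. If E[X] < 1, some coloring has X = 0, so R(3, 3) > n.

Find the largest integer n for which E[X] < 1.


We need C(n, 3) · 2^{1 − 3} < 1, i.e. C(n, 3) < 2^{3 − 1} = 4.
Check values of n near the boundary:
  n = 3: C(3, 3) = 1; 1 < 4? YES
  n = 4: C(4, 3) = 4; 4 < 4? NO
The largest n with C(n, 3) < 4 is n = 3 (where E[X] = 1/4 ≈ 0.250). Hence R(3, 3) > 3, i.e. R(3, 3) ≥ 4.

Largest n = 3; hence R(3, 3) > 3.


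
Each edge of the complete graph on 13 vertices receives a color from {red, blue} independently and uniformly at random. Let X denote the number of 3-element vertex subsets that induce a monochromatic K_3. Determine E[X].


Let X = Σ_S X_S over the C(13, 3) = 286 subsets S of size 3, where X_S = 1 if the K_3 on S is monochromatic.
For a fixed S, the K_3 on S has C(3, 2) = 3 edges. P[all 3 edges red] = (1/2)^3, and likewise for blue, so P[monochromatic] = 2·(1/2)^3 = 2^{1 − 3} = 1/4.
Summing: E[X] = C(13, 3) · 2^{1 − 3} = 286 · 1/4 = 143/2.
Numerically: E[X] ≈ 71.5000.

E[X] = C(13,3)·2^(1−C(3,2)) = 143/2 ≈ 71.5000.


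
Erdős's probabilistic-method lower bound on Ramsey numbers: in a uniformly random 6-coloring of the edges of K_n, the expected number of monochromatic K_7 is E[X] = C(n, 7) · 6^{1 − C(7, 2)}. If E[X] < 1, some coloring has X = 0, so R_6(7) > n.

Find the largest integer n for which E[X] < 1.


We need C(n, 7) · 6^{1 − 21} < 1, i.e. C(n, 7) < 6^{21 − 1} = 3656158440062976.
Check values of n near the boundary:
  n = 565: C(565, 7) = 3513212521235560; 3513212521235560 < 3656158440062976? YES
  n = 566: C(566, 7) = 3557206237959440; 3557206237959440 < 3656158440062976? YES
  n = 567: C(567, 7) = 3601671315933933; 3601671315933933 < 3656158440062976? YES
  n = 568: C(568, 7) = 3646611956239704; 3646611956239704 < 3656158440062976? YES
  n = 569: C(569, 7) = 3692032389858348; 3692032389858348 < 3656158440062976? NO
  n = 570: C(570, 7) = 3737936877831720; 3737936877831720 < 3656158440062976? NO
  n = 571: C(571, 7) = 3784329711421830; 3784329711421830 < 3656158440062976? NO
The largest n with C(n, 7) < 3656158440062976 is n = 568 (where E[X] = 16882462760369/16926659444736 ≈ 0.9974). Hence R_6(7) > 568, i.e. R_6(7) ≥ 569.

Largest n = 568; hence R_6(7) > 568.


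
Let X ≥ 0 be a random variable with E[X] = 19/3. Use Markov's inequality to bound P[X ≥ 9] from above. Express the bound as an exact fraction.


μ = E[X] = 19/3, a = 9.
Markov: P[X ≥ 9] ≤ μ/a = (19/3)/9 = 19/27.
Numerically: ≈ 0.703704.
(Since a = 9 > μ = 6.333333, the bound 19/27 is < 1 and informative.)

P[X ≥ 9] ≤ 19/27 ≈ 0.703704.


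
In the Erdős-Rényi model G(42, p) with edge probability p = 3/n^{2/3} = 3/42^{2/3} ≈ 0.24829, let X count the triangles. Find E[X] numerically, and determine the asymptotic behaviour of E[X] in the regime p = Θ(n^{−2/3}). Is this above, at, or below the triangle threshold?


Number of potential triangles: C(42, 3) = 11480.
Each occurs with probability p³ ≈ (0.24829)³ ≈ 1.5306122e-02.
By linearity: E[X] = C(42, 3)·p³ ≈ 11480 · 1.5306122e-02 ≈ 175.71429.
Since α = 2/3 < 1, p = c/n^{2/3} ≫ 1/n is above the triangle threshold p ~ 1/n. Asymptotically E[X] ~ (c³/6)·n^{3(1−α)} = (3³/6)·n^{1} → ∞; triangles are abundant w.h.p.

E[X] ≈ 175.71429; in regime p = Θ(1/n^{2/3}) E[X] diverges (above the triangle threshold p ~ 1/n).


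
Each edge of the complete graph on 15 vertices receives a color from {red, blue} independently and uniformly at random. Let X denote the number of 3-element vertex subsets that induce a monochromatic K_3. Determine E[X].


Let X = Σ_S X_S over the C(15, 3) = 455 subsets S of size 3, where X_S = 1 if the K_3 on S is monochromatic.
For a fixed S, the K_3 on S has C(3, 2) = 3 edges. P[all 3 edges red] = (1/2)^3, and likewise for blue, so P[monochromatic] = 2·(1/2)^3 = 2^{1 − 3} = 1/4.
Summing: E[X] = C(15, 3) · 2^{1 − 3} = 455 · 1/4 = 455/4.
Numerically: E[X] ≈ 113.75000.

E[X] = C(15,3)·2^(1−C(3,2)) = 455/4 ≈ 113.75000.


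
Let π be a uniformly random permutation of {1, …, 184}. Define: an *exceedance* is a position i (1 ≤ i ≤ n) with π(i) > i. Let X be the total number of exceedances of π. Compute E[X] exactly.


Write X = Σ_{i=1}^{184} X_i, where X_i = 1_{π(i) > i}.
For each fixed i, π(i) is uniform over {1, …, 184} (marginal of a uniform permutation), so P[π(i) > i] = (n − i)/n. Summing: Σ_{i=1}^{184} (n − i)/n = (0 + 1 + … + 183)/184 = 184(184 − 1)/(2·184) = (184 − 1)/2.
Hence E[X] = Σ_{i=1}^{184} (184 − i)/184 = 183/2 ≈ 91.50000.

E[X] = 183/2 = 91.50000.


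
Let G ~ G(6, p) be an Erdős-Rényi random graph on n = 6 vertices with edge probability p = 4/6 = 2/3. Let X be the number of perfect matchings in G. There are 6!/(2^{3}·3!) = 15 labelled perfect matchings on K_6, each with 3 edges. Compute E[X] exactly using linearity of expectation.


K_6 has 6!/(2^{3}·3!) = 15 labelled perfect matchings.
For each such perfect matching H, let X_H = 1 if all 3 edges of H are present in G. Then P[X_H = 1] = p^{3} = (2/3)^{3} = 8/27.
Summing the indicators: E[X] = Σ_H E[X_H] = 15 · p^{3} = 15 · 8/27 = 40/9.
Numerically: E[X] ≈ 4.444.

E[X] = 15 · (2/3)^{3} = 40/9 ≈ 4.444.


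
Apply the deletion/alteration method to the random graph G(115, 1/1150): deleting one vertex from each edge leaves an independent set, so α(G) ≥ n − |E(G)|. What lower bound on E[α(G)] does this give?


E[|E(G)|] = C(115, 2)·p = 6555 · (1/1150) = 57/10.
E[α(G)] ≥ n − E[|E(G)|] = 115 − 57/10 = 1093/10.
Numerically: ≈ 109.3000.
(This is only a lower bound; the true E[α(G)] may be larger.)

E[α(G)] ≥ 1093/10 ≈ 109.3000.


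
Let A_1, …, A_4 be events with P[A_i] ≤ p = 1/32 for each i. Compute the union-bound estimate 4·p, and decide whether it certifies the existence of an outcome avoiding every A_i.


Union bound: P[∪_{i=1}^{4} A_i] ≤ Σ_i P[A_i] ≤ 4·p = 4·(1/32) = 1/8.
Numerically: 1/8 ≈ 0.125.
Is 1/8 < 1? YES.
Since P[∪ A_i] ≤ 1/8 < 1, the complement has P[∩ A_i^c] ≥ 1 − 1/8 = 7/8 > 0, so some outcome avoids every A_i.

4·p = 1/8 ≈ 0.125; existence CERTIFIED by the union bound.


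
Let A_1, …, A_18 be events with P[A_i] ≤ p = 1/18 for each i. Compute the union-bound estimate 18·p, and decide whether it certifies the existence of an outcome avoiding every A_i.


Union bound: P[∪_{i=1}^{18} A_i] ≤ Σ_i P[A_i] ≤ 18·p = 18·(1/18) = 1.
Numerically: 1 ≈ 1.0000.
Is 1 < 1? NO.
Since the bound 1 is ≥ 1, the union bound is uninformative here; it does NOT by itself certify existence.

18·p = 1 ≈ 1.0000; existence NOT certified by the union bound.


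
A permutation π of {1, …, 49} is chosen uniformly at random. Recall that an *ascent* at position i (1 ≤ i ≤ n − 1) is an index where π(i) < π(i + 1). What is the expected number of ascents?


Write X = Σ X_I over i = 1, …, 48, with X_I the indicator of one ascent.
There are 48 indicators.
For each fixed i, the pair (π(i), π(i+1)) is a uniformly random ordered pair of distinct values from {1, …, 49}; by symmetry P[π(i) < π(i+1)] = 1/2.
By linearity: E[X] = 48 · (1/2) = (49 − 1) · (1/2) = 24 ≈ 24.0000.

E[X] = 24 = 24.0000.


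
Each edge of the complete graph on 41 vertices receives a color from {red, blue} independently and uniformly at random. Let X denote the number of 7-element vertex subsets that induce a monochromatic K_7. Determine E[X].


Let X = Σ_S X_S over the C(41, 7) = 22481940 subsets S of size 7, where X_S = 1 if the K_7 on S is monochromatic.
For a fixed S, the K_7 on S has C(7, 2) = 21 edges. P[all 21 edges red] = (1/2)^21, and likewise for blue, so P[monochromatic] = 2·(1/2)^21 = 2^{1 − 21} = 1/1048576.
Summing: E[X] = C(41, 7) · 2^{1 − 21} = 22481940 · 1/1048576 = 5620485/262144.
Numerically: E[X] ≈ 21.4404.

E[X] = C(41,7)·2^(1−C(7,2)) = 5620485/262144 ≈ 21.4404.


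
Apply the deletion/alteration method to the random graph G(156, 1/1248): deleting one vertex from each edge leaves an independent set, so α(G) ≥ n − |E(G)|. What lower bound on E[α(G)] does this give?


E[|E(G)|] = C(156, 2)·p = 12090 · (1/1248) = 155/16.
E[α(G)] ≥ n − E[|E(G)|] = 156 − 155/16 = 2341/16.
Numerically: ≈ 146.312500.
(This is only a lower bound; the true E[α(G)] may be larger.)

E[α(G)] ≥ 2341/16 ≈ 146.312500.


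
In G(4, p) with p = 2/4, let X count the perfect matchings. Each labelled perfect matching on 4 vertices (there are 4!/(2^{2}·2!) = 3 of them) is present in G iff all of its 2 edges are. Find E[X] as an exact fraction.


K_4 has 4!/(2^{2}·2!) = 3 labelled perfect matchings.
For each such perfect matching H, let X_H = 1 if all 2 edges of H are present in G. Then P[X_H = 1] = p^{2} = (1/2)^{2} = 1/4.
By linearity: E[X] = Σ_H E[X_H] = 3 · p^{2} = 3 · 1/4 = 3/4.
Numerically: E[X] ≈ 0.75.

E[X] = 3 · (1/2)^{2} = 3/4 ≈ 0.75.


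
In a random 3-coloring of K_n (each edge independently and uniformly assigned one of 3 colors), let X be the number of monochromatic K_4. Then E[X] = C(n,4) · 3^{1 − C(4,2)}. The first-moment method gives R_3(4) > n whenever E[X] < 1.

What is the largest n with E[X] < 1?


We need C(n, 4) · 3^{1 − 6} < 1, i.e. C(n, 4) < 3^{6 − 1} = 243.
Check values of n near the boundary:
  n = 5: C(5, 4) = 5; 5 < 243? YES
  n = 6: C(6, 4) = 15; 15 < 243? YES
  n = 7: C(7, 4) = 35; 35 < 243? YES
  n = 8: C(8, 4) = 70; 70 < 243? YES
  n = 9: C(9, 4) = 126; 126 < 243? YES
  n = 10: C(10, 4) = 210; 210 < 243? YES
  n = 11: C(11, 4) = 330; 330 < 243? NO
  n = 12: C(12, 4) = 495; 495 < 243? NO
The largest n with C(n, 4) < 243 is n = 10 (where E[X] = 70/81 ≈ 0.8642). Hence R_3(4) > 10, i.e. R_3(4) ≥ 11.

Largest n = 10; hence R_3(4) > 10.


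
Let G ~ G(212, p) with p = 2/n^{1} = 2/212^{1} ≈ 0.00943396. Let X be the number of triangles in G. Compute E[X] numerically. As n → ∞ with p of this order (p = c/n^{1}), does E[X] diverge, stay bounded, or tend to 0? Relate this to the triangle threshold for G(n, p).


Number of potential triangles: C(212, 3) = 1565620.
Each occurs with probability p³ ≈ (0.00943396)³ ≈ 8.39619283e-07.
By linearity: E[X] = C(212, 3)·p³ ≈ 1565620 · 8.39619283e-07 ≈ 1.314525.
Here α = 1, so p = 2/n is exactly at the triangle threshold p ~ 1/n. Asymptotically E[X] → c³/6 = 2³/6 = 4/3 ≈ 1.333333, a bounded constant. In this regime the triangle count is asymptotically Poisson(c³/6).

E[X] ≈ 1.314525; in regime p = Θ(1/n^{1}) E[X] stays bounded (at the triangle threshold p ~ 1/n).


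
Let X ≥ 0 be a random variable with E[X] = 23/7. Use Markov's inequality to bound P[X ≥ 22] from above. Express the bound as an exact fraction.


μ = E[X] = 23/7, a = 22.
Markov: P[X ≥ 22] ≤ μ/a = (23/7)/22 = 23/154.
Numerically: ≈ 0.1494.
(Since a = 22 > μ = 3.2857, the bound 23/154 is < 1 and informative.)

P[X ≥ 22] ≤ 23/154 ≈ 0.1494.


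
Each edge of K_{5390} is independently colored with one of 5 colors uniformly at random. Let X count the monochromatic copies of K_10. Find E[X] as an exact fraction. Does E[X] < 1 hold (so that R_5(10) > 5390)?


E[X] = C(5390, 10) · 5^{1 − 45} = 5655833965919099070255434039753 · 5^{−44} = 5655833965919099070255434039753/5684341886080801486968994140625.
As a reduced fraction: E[X] = 5655833965919099070255434039753/5684341886080801486968994140625 ≈ 0.994985.
Is E[X] < 1? YES.
Since E[X] < 1, there exists a 5-coloring of K_{5390} with no monochromatic K_10; hence R_5(10) > 5390.

E[X] = 5655833965919099070255434039753/5684341886080801486968994140625 ≈ 0.994985; E[X] < 1, so R_5(10) > 5390.


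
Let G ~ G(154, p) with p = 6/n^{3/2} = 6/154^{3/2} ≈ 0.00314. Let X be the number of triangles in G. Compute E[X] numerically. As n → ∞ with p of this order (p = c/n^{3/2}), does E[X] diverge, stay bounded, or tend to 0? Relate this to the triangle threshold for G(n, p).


Number of potential triangles: C(154, 3) = 596904.
Each occurs with probability p³ ≈ (0.00314)³ ≈ 3.09464e-08.
By linearity: E[X] = C(154, 3)·p³ ≈ 596904 · 3.09464e-08 ≈ 0.018.
Since α = 3/2 > 1, p = c/n^{3/2} = o(1/n) is below the triangle threshold p ~ 1/n. Asymptotically E[X] ~ (c³/6)·n^{3(1−α)} = (6³/6)·n^{-1.5} → 0, so by Markov's inequality G has no triangles w.h.p.

E[X] ≈ 0.018; in regime p = Θ(1/n^{3/2}) E[X] tends to 0 (below the triangle threshold p ~ 1/n).


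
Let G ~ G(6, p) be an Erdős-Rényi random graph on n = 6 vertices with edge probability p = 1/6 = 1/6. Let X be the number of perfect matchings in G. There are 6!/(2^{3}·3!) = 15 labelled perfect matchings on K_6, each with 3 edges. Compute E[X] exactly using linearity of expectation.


K_6 has 6!/(2^{3}·3!) = 15 labelled perfect matchings.
For each such perfect matching H, let X_H = 1 if all 3 edges of H are present in G. Then P[X_H = 1] = p^{3} = (1/6)^{3} = 1/216.
By linearity: E[X] = Σ_H E[X_H] = 15 · p^{3} = 15 · 1/216 = 5/72.
Numerically: E[X] ≈ 0.06944.

E[X] = 15 · (1/6)^{3} = 5/72 ≈ 0.06944.


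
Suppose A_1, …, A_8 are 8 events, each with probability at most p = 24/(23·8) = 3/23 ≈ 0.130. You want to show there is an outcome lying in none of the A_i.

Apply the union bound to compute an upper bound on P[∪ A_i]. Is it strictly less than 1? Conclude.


Union bound: P[∪_{i=1}^{8} A_i] ≤ Σ_i P[A_i] ≤ 8·p = 8·(3/23) = 24/23.
Numerically: 24/23 ≈ 1.043.
Is 24/23 < 1? NO.
Since the bound 24/23 is ≥ 1, the union bound is uninformative here; it does NOT by itself certify existence.

8·p = 24/23 ≈ 1.043; existence NOT certified by the union bound.


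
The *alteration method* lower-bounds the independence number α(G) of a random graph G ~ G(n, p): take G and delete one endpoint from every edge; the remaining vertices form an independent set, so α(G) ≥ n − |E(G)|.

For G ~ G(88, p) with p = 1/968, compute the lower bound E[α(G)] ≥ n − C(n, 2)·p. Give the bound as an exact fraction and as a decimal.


E[|E(G)|] = C(88, 2)·p = 3828 · (1/968) = 87/22.
E[α(G)] ≥ n − E[|E(G)|] = 88 − 87/22 = 1849/22.
Numerically: ≈ 84.045455.
(This is only a lower bound; the true E[α(G)] may be larger.)

E[α(G)] ≥ 1849/22 ≈ 84.045455.


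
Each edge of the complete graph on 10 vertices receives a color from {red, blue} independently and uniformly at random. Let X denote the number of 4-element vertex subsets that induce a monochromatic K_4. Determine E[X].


Let X = Σ_S X_S over the C(10, 4) = 210 subsets S of size 4, where X_S = 1 if the K_4 on S is monochromatic.
For a fixed S, the K_4 on S has C(4, 2) = 6 edges. P[all 6 edges red] = (1/2)^6, and likewise for blue, so P[monochromatic] = 2·(1/2)^6 = 2^{1 − 6} = 1/32.
By linearity of expectation: E[X] = C(10, 4) · 2^{1 − 6} = 210 · 1/32 = 105/16.
Numerically: E[X] ≈ 6.562.

E[X] = C(10,4)·2^(1−C(4,2)) = 105/16 ≈ 6.562.


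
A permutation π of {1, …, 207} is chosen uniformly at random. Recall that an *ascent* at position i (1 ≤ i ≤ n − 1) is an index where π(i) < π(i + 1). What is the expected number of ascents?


Write X = Σ X_I over i = 1, …, 206, with X_I the indicator of one ascent.
There are 206 indicators.
For each fixed i, the pair (π(i), π(i+1)) is a uniformly random ordered pair of distinct values from {1, …, 207}; by symmetry P[π(i) < π(i+1)] = 1/2.
By linearity: E[X] = 206 · (1/2) = (207 − 1) · (1/2) = 103 ≈ 103.000000.

E[X] = 103 = 103.000000.


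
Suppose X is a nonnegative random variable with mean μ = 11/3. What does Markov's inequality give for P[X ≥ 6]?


μ = E[X] = 11/3, a = 6.
Markov: P[X ≥ 6] ≤ μ/a = (11/3)/6 = 11/18.
Numerically: ≈ 0.611111.
(Since a = 6 > μ = 3.666667, the bound 11/18 is < 1 and informative.)

P[X ≥ 6] ≤ 11/18 ≈ 0.611111.


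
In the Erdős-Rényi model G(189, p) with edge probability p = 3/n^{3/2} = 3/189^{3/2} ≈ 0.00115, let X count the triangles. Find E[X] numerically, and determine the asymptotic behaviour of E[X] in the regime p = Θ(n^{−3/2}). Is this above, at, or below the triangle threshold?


Number of potential triangles: C(189, 3) = 1107414.
Each occurs with probability p³ ≈ (0.00115)³ ≈ 1.53917e-09.
By linearity: E[X] = C(189, 3)·p³ ≈ 1107414 · 1.53917e-09 ≈ 0.002.
Since α = 3/2 > 1, p = c/n^{3/2} = o(1/n) is below the triangle threshold p ~ 1/n. Asymptotically E[X] ~ (c³/6)·n^{3(1−α)} = (3³/6)·n^{-1.5} → 0, so by Markov's inequality G has no triangles w.h.p.

E[X] ≈ 0.002; in regime p = Θ(1/n^{3/2}) E[X] tends to 0 (below the triangle threshold p ~ 1/n).


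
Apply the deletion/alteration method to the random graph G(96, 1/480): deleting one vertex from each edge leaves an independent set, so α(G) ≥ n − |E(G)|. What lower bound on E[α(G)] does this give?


E[|E(G)|] = C(96, 2)·p = 4560 · (1/480) = 19/2.
E[α(G)] ≥ n − E[|E(G)|] = 96 − 19/2 = 173/2.
Numerically: ≈ 86.500000.
(This is only a lower bound; the true E[α(G)] may be larger.)

E[α(G)] ≥ 173/2 ≈ 86.500000.


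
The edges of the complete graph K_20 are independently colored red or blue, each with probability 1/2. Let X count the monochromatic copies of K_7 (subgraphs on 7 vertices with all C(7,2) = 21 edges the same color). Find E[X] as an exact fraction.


Let X = Σ_S X_S over the C(20, 7) = 77520 subsets S of size 7, where X_S = 1 if the K_7 on S is monochromatic.
For a fixed S, the K_7 on S has C(7, 2) = 21 edges. P[all 21 edges red] = (1/2)^21, and likewise for blue, so P[monochromatic] = 2·(1/2)^21 = 2^{1 − 21} = 1/1048576.
By linearity of expectation: E[X] = C(20, 7) · 2^{1 − 21} = 77520 · 1/1048576 = 4845/65536.
Numerically: E[X] ≈ 0.073929.

E[X] = C(20,7)·2^(1−C(7,2)) = 4845/65536 ≈ 0.073929.


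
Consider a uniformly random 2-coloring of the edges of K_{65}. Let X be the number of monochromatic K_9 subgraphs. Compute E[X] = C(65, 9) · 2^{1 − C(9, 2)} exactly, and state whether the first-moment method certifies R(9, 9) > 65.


E[X] = C(65, 9) · 2^{1 − 36} = 31966749880 · 2^{−35} = 31966749880/34359738368.
As a reduced fraction: E[X] = 3995843735/4294967296 ≈ 0.9303549.
Is E[X] < 1? YES.
Since E[X] < 1, there exists a 2-coloring of K_{65} with no monochromatic K_9; hence R(9, 9) > 65.

E[X] = 3995843735/4294967296 ≈ 0.9303549; E[X] < 1, so R(9, 9) > 65.


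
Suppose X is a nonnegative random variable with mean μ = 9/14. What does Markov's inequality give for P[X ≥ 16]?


μ = E[X] = 9/14, a = 16.
Markov: P[X ≥ 16] ≤ μ/a = (9/14)/16 = 9/224.
Numerically: ≈ 0.040.
(Since a = 16 > μ = 0.643, the bound 9/224 is < 1 and informative.)

P[X ≥ 16] ≤ 9/224 ≈ 0.040.


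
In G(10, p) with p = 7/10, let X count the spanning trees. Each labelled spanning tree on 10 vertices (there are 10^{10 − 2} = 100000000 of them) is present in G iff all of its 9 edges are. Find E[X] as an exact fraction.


K_10 has 10^{10 − 2} = 100000000 labelled spanning trees.
For each such spanning tree H, let X_H = 1 if all 9 edges of H are present in G. Then P[X_H = 1] = p^{9} = (7/10)^{9} = 40353607/1000000000.
Summing the indicators: E[X] = Σ_H E[X_H] = 100000000 · p^{9} = 100000000 · 40353607/1000000000 = 40353607/10.
Numerically: E[X] ≈ 4.03536e+06.

E[X] = 100000000 · (7/10)^{9} = 40353607/10 ≈ 4.03536e+06.


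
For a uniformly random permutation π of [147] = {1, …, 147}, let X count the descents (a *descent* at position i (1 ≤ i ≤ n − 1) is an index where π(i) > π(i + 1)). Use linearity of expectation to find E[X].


Write X = Σ X_I over i = 1, …, 146, with X_I the indicator of one descent.
There are 146 indicators.
For each fixed i, the pair (π(i), π(i+1)) is a uniformly random ordered pair of distinct values from {1, …, 147}; by symmetry P[π(i) > π(i+1)] = 1/2.
By linearity: E[X] = 146 · (1/2) = (147 − 1) · (1/2) = 73 ≈ 73.000000.

E[X] = 73 = 73.000000.


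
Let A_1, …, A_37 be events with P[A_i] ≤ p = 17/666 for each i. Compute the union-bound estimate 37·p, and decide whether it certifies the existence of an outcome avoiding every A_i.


Union bound: P[∪_{i=1}^{37} A_i] ≤ Σ_i P[A_i] ≤ 37·p = 37·(17/666) = 17/18.
Numerically: 17/18 ≈ 0.944444.
Is 17/18 < 1? YES.
Since P[∪ A_i] ≤ 17/18 < 1, the complement has P[∩ A_i^c] ≥ 1 − 17/18 = 1/18 > 0, so some outcome avoids every A_i.

37·p = 17/18 ≈ 0.944444; existence CERTIFIED by the union bound.


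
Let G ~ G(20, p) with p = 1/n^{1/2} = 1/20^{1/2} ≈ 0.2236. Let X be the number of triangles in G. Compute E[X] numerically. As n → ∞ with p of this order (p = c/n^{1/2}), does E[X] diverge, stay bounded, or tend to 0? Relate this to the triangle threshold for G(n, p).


Number of potential triangles: C(20, 3) = 1140.
Each occurs with probability p³ ≈ (0.2236)³ ≈ 1.118034e-02.
By linearity: E[X] = C(20, 3)·p³ ≈ 1140 · 1.118034e-02 ≈ 12.7456.
Since α = 1/2 < 1, p = c/n^{1/2} ≫ 1/n is above the triangle threshold p ~ 1/n. Asymptotically E[X] ~ (c³/6)·n^{3(1−α)} = (1³/6)·n^{1.5} → ∞; triangles are abundant w.h.p.

E[X] ≈ 12.7456; in regime p = Θ(1/n^{1/2}) E[X] diverges (above the triangle threshold p ~ 1/n).


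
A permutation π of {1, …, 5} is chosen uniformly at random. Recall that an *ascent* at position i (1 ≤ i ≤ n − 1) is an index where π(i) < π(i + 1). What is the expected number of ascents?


Write X = Σ X_I over i = 1, …, 4, with X_I the indicator of one ascent.
There are 4 indicators.
For each fixed i, the pair (π(i), π(i+1)) is a uniformly random ordered pair of distinct values from {1, …, 5}; by symmetry P[π(i) < π(i+1)] = 1/2.
By linearity: E[X] = 4 · (1/2) = (5 − 1) · (1/2) = 2 ≈ 2.0000.

E[X] = 2 = 2.0000.


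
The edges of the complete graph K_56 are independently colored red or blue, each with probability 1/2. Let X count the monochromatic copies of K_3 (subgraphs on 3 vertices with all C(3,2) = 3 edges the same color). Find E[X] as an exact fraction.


Let X = Σ_S X_S over the C(56, 3) = 27720 subsets S of size 3, where X_S = 1 if the K_3 on S is monochromatic.
For a fixed S, the K_3 on S has C(3, 2) = 3 edges. P[all 3 edges red] = (1/2)^3, and likewise for blue, so P[monochromatic] = 2·(1/2)^3 = 2^{1 − 3} = 1/4.
By linearity of expectation: E[X] = C(56, 3) · 2^{1 − 3} = 27720 · 1/4 = 6930.
Numerically: E[X] ≈ 6930.000.

E[X] = C(56,3)·2^(1−C(3,2)) = 6930 ≈ 6930.000.


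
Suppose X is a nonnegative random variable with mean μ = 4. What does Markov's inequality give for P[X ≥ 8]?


μ = E[X] = 4, a = 8.
Markov: P[X ≥ 8] ≤ μ/a = (4)/8 = 1/2.
Numerically: ≈ 0.5000.
(Since a = 8 > μ = 4.0000, the bound 1/2 is < 1 and informative.)

P[X ≥ 8] ≤ 1/2 ≈ 0.5000.
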